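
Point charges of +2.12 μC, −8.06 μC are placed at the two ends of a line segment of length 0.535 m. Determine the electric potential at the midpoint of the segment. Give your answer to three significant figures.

Electric potential is a scalar, so the contributions from each charge add algebraically: V = Σ kqᵢ/rᵢ.
Each charge is 0.268 m from the midpoint.
V = k[(2.12×10⁻⁶)/(0.268) + (-8.06×10⁻⁶)/(0.268)] = -2.00×10⁵ V.

-2.00×10⁵ V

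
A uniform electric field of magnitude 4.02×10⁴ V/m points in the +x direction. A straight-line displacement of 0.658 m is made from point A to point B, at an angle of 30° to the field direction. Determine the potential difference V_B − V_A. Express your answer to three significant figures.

Only the component of displacement along E changes the potential: ΔV = −E·d·cosθ.
ΔV = −(4.02×10⁴ V/m)(0.658 m)cos30° = -2.29×10⁴ V.

-2.29×10⁴ V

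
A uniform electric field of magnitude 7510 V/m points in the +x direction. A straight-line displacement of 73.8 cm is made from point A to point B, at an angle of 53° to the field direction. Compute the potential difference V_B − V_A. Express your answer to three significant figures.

-3340 V

Only the component of displacement along E changes the potential: ΔV = −E·d·cosθ.
ΔV = −(7510 V/m)(0.738 m)cos53° = -3340 V.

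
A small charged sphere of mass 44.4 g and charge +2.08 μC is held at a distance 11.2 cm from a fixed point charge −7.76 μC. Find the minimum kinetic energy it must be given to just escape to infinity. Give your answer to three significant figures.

To just escape, total mechanical energy must reach zero at infinity: ½mv²_min + U = 0, so ½mv²_min = −U = |kQq|/r.
|U| = |kQq|/r = (8.99×10⁹ N·m²/C²)(7.76×10⁻⁶)(2.08×10⁻⁶)/(0.112) = 1.30 J.

1.30 J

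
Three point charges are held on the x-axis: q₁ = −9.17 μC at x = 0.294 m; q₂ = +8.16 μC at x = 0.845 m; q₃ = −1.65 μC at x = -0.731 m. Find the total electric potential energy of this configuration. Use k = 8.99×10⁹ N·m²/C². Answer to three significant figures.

The work to assemble the configuration equals its total potential energy, U = Σ kqᵢqⱼ/rᵢⱼ over all pairs.
Pair separations: r₁₂ = 0.551 m, r₁₃ = 1.02 m, r₂₃ = 1.58 m.
U = (-1.22) + (0.133) + (-0.0768) = -1.16 J.

-1.16 J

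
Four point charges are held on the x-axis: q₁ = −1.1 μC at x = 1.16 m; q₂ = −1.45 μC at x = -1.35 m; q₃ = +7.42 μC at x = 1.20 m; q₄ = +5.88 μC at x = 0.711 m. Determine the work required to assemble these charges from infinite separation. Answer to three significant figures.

-1.23 J

The work to assemble the configuration equals its total potential energy, U = Σ kqᵢqⱼ/rᵢⱼ over all pairs.
Pair separations: r₁₂ = 2.51 m, r₁₃ = 0.0400 m, r₁₄ = 0.449 m, r₂₃ = 2.55 m, r₂₄ = 2.06 m, r₃₄ = 0.489 m.
Summing all 6 pair terms gives U = -1.23 J.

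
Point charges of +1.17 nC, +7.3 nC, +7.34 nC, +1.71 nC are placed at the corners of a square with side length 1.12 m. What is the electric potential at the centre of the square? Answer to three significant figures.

The total potential is the scalar sum of each charge's contribution, V = Σ kqᵢ/rᵢ.
The distance from each corner to the centre is a√2/2 = 0.792 m.
V = k[(1.17×10⁻⁹)/(0.792) + (7.30×10⁻⁹)/(0.792) + (7.34×10⁻⁹)/(0.792) + (1.71×10⁻⁹)/(0.792)] = 199 V.

199 V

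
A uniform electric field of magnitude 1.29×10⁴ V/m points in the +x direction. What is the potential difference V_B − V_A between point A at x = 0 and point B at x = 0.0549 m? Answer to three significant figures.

-708 V

In a uniform field, potential decreases in the direction of E: V_B − V_A = −E·Δx.
V_B − V_A = −(1.29×10⁴ V/m)(0.0549 m) = -708 V.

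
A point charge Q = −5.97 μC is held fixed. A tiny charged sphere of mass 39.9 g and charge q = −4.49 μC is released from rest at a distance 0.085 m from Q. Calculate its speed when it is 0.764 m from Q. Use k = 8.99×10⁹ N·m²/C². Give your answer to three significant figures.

11.2 m/s

Only the electrostatic force acts, so mechanical energy is conserved: ½mv² = U₁ − U₂ = kQq(1/r₁ − 1/r₂).
U₁ − U₂ = (8.99×10⁹ N·m²/C²)(-5.97×10⁻⁶ C)(-4.49×10⁻⁶ C)(1/0.0850 − 1/0.764) = 2.52 J.
v = √(2·2.52/0.0399) = 11.2 m/s.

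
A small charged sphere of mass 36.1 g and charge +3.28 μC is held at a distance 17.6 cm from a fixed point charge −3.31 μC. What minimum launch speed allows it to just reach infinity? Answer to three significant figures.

To just escape, total mechanical energy must reach zero at infinity: ½mv²_min + U = 0, so ½mv²_min = −U = |kQq|/r.
|U| = |kQq|/r = (8.99×10⁹ N·m²/C²)(3.31×10⁻⁶)(3.28×10⁻⁶)/(0.176) = 0.555 J.
v_min = √(2|U|/m) = √(2·0.555/0.0361) = 5.54 m/s.

5.54 m/s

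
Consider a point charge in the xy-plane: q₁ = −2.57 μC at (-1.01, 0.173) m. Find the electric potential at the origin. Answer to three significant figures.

The total potential is the scalar sum of each charge's contribution, V = Σ kqᵢ/rᵢ.
Distances from the field point to each charge: r₁ = 1.02 m.
V = k[(-2.57×10⁻⁶)/(1.02)] = -2.25×10⁴ V.

-2.25×10⁴ V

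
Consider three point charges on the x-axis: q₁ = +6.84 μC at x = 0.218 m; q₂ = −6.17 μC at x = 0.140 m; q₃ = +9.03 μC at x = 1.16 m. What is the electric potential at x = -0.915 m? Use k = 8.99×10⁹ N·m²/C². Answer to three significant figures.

The total potential is the scalar sum of each charge's contribution, V = Σ kqᵢ/rᵢ.
Distances from the field point to each charge: r₁ = 1.13 m, r₂ = 1.06 m, r₃ = 2.08 m.
V = k[(6.84×10⁻⁶)/(1.13) + (-6.17×10⁻⁶)/(1.06) + (9.03×10⁻⁶)/(2.08)] = 4.08×10⁴ V.

4.08×10⁴ V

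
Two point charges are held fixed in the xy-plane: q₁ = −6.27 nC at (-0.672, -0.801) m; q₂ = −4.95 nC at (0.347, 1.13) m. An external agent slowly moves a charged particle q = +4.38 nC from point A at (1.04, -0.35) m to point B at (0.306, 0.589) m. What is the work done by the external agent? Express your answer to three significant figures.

For quasistatic motion the external work equals the change in potential energy: W_ext = qΔV = q(V_B − V_A).
At A: distances to the source charges are 1.77 m, 1.63 m; V_A = Σ kqᵢ/rᵢ = -59.1 V.
At B: distances to the source charges are 1.70 m, 0.543 m; V_B = Σ kqᵢ/rᵢ = -115 V.
ΔV = V_B − V_A = -56.1 V.
W_ext = qΔV = (4.38×10⁻⁹ C)(-56.1 V) = -2.46×10⁻⁷ J.

-2.46×10⁻⁷ J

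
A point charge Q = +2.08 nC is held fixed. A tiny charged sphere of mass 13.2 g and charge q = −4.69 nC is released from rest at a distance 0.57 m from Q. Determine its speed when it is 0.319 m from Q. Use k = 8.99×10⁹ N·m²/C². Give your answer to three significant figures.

4.28×10⁻³ m/s

Only the electrostatic force acts, so mechanical energy is conserved: ½mv² = U₁ − U₂ = kQq(1/r₁ − 1/r₂).
U₁ − U₂ = (8.99×10⁹ N·m²/C²)(2.08×10⁻⁹ C)(-4.69×10⁻⁹ C)(1/0.570 − 1/0.319) = 1.21×10⁻⁷ J.
v = √(2·1.21×10⁻⁷/0.0132) = 4.28×10⁻³ m/s.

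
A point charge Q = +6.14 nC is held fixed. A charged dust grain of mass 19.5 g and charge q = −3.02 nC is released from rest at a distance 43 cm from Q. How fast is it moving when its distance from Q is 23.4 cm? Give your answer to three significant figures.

5.77×10⁻³ m/s

Only the electrostatic force acts, so mechanical energy is conserved: ½mv² = U₁ − U₂ = kQq(1/r₁ − 1/r₂).
U₁ − U₂ = (8.99×10⁹ N·m²/C²)(6.14×10⁻⁹ C)(-3.02×10⁻⁹ C)(1/0.430 − 1/0.234) = 3.25×10⁻⁷ J.
v = √(2·3.25×10⁻⁷/0.0195) = 5.77×10⁻³ m/s.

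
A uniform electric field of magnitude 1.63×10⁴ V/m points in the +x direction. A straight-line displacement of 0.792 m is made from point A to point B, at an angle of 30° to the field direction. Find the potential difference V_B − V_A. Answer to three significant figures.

-1.12×10⁴ V

Only the component of displacement along E changes the potential: ΔV = −E·d·cosθ.
ΔV = −(1.63×10⁴ V/m)(0.792 m)cos30° = -1.12×10⁴ V.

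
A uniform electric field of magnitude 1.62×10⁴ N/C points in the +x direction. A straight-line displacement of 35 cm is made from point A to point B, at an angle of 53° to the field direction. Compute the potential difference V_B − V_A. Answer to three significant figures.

Only the component of displacement along E changes the potential: ΔV = −E·d·cosθ.
ΔV = −(1.62×10⁴ V/m)(0.350 m)cos53° = -3410 V.

-3410 V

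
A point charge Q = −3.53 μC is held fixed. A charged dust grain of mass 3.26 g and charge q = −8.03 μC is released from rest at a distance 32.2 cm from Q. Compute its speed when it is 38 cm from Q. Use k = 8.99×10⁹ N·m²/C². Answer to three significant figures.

Only the electrostatic force acts, so mechanical energy is conserved: ½mv² = U₁ − U₂ = kQq(1/r₁ − 1/r₂).
U₁ − U₂ = (8.99×10⁹ N·m²/C²)(-3.53×10⁻⁶ C)(-8.03×10⁻⁶ C)(1/0.322 − 1/0.380) = 0.121 J.
v = √(2·0.121/3.26×10⁻³) = 8.61 m/s.

8.61 m/s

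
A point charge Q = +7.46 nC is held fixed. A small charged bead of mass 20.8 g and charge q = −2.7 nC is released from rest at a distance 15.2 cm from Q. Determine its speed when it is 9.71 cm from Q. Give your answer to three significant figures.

8.05×10⁻³ m/s

Only the electrostatic force acts, so mechanical energy is conserved: ½mv² = U₁ − U₂ = kQq(1/r₁ − 1/r₂).
U₁ − U₂ = (8.99×10⁹ N·m²/C²)(7.46×10⁻⁹ C)(-2.70×10⁻⁹ C)(1/0.152 − 1/0.0971) = 6.74×10⁻⁷ J.
v = √(2·6.74×10⁻⁷/0.0208) = 8.05×10⁻³ m/s.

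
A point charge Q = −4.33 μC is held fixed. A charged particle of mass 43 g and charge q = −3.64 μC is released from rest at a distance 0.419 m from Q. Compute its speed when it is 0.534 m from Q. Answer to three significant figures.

1.84 m/s

Only the electrostatic force acts, so mechanical energy is conserved: ½mv² = U₁ − U₂ = kQq(1/r₁ − 1/r₂).
U₁ − U₂ = (8.99×10⁹ N·m²/C²)(-4.33×10⁻⁶ C)(-3.64×10⁻⁶ C)(1/0.419 − 1/0.534) = 0.0728 J.
v = √(2·0.0728/0.0430) = 1.84 m/s.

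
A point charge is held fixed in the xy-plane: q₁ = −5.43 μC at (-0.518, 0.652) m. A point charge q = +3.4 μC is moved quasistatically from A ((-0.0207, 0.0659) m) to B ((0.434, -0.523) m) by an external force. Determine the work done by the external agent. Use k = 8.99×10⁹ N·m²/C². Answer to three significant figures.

0.106 J

For quasistatic motion the external work equals the change in potential energy: W_ext = qΔV = q(V_B − V_A).
At A: distance to the source charge is 0.769 m; V_A = kq₁/r = -6.35×10⁴ V.
At B: distance to the source charge is 1.51 m; V_B = kq₁/r = -3.23×10⁴ V.
ΔV = V_B − V_A = 3.12×10⁴ V.
W_ext = qΔV = (3.40×10⁻⁶ C)(3.12×10⁴ V) = 0.106 J.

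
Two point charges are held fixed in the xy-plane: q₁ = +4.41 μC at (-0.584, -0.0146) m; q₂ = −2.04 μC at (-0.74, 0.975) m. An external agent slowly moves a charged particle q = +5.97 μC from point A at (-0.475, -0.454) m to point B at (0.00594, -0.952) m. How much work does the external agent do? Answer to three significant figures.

For quasistatic motion the external work equals the change in potential energy: W_ext = qΔV = q(V_B − V_A).
At A: distances to the source charges are 0.453 m, 1.45 m; V_A = Σ kqᵢ/rᵢ = 7.50×10⁴ V.
At B: distances to the source charges are 1.11 m, 2.07 m; V_B = Σ kqᵢ/rᵢ = 2.69×10⁴ V.
ΔV = V_B − V_A = -4.80×10⁴ V.
W_ext = qΔV = (5.97×10⁻⁶ C)(-4.80×10⁴ V) = -0.287 J.

-0.287 J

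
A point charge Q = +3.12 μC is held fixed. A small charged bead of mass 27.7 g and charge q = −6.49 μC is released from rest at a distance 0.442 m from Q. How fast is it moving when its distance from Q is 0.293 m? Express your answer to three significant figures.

Only the electrostatic force acts, so mechanical energy is conserved: ½mv² = U₁ − U₂ = kQq(1/r₁ − 1/r₂).
U₁ − U₂ = (8.99×10⁹ N·m²/C²)(3.12×10⁻⁶ C)(-6.49×10⁻⁶ C)(1/0.442 − 1/0.293) = 0.209 J.
v = √(2·0.209/0.0277) = 3.89 m/s.

3.89 m/s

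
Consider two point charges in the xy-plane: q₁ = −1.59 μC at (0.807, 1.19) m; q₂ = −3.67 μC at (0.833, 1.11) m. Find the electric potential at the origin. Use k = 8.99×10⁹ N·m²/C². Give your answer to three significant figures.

The total potential is the scalar sum of each charge's contribution, V = Σ kqᵢ/rᵢ.
Distances from the field point to each charge: r₁ = 1.44 m, r₂ = 1.39 m.
V = k[(-1.59×10⁻⁶)/(1.44) + (-3.67×10⁻⁶)/(1.39)] = -3.37×10⁴ V.

-3.37×10⁴ V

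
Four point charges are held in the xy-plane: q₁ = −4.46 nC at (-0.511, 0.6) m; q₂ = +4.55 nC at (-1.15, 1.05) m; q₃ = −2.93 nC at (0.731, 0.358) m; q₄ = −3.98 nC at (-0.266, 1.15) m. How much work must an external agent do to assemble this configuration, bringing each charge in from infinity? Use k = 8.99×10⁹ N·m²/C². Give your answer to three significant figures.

-3.60×10⁻⁸ J

The work to assemble the configuration equals its total potential energy, U = Σ kqᵢqⱼ/rᵢⱼ over all pairs.
Pair separations: r₁₂ = 0.782 m, r₁₃ = 1.27 m, r₁₄ = 0.602 m, r₂₃ = 2.00 m, r₂₄ = 0.890 m, r₃₄ = 1.27 m.
Summing all 6 pair terms gives U = -3.60×10⁻⁸ J.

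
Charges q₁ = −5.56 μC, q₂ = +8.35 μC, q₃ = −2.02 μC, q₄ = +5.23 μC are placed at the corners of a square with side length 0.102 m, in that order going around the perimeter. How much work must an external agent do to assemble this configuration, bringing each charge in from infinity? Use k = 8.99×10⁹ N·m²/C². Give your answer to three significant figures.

The assembly work is the sum of pairwise potential energies, U = Σ_{i<j} kqᵢqⱼ/rᵢⱼ.
The four side pairs have separation 0.102 m and the two diagonal pairs 0.144 m.
Summing all 6 pair terms gives U = -5.65 J.

-5.65 J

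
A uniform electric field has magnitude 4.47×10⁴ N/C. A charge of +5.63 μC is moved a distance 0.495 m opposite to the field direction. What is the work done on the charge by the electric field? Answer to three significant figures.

The potential change for a displacement 0.495 m opposite to the field direction is ΔV = +Ed = 2.21×10⁴ V.
W_field = −qΔV = -0.125 J.

-0.125 J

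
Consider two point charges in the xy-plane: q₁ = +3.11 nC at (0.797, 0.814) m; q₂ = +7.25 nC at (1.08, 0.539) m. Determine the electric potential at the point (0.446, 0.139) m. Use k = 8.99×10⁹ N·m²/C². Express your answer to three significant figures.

124 V

Electric potential is a scalar, so the contributions from each charge add algebraically: V = Σ kqᵢ/rᵢ.
Distances from the field point to each charge: r₁ = 0.761 m, r₂ = 0.750 m.
V = k[(3.11×10⁻⁹)/(0.761) + (7.25×10⁻⁹)/(0.750)] = 124 V.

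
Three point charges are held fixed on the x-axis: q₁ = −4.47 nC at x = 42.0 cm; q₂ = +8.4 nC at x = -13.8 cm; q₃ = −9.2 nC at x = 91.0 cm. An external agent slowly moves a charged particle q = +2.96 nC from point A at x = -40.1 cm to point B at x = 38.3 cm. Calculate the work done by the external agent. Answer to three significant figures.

-3.77×10⁻⁶ J

For quasistatic motion the external work equals the change in potential energy: W_ext = qΔV = q(V_B − V_A).
At A: distances to the source charges are 0.821 m, 0.263 m, 1.31 m; V_A = Σ kqᵢ/rᵢ = 175 V.
At B: distances to the source charges are 0.0370 m, 0.521 m, 0.527 m; V_B = Σ kqᵢ/rᵢ = -1100 V.
ΔV = V_B − V_A = -1270 V.
W_ext = qΔV = (2.96×10⁻⁹ C)(-1270 V) = -3.77×10⁻⁶ J.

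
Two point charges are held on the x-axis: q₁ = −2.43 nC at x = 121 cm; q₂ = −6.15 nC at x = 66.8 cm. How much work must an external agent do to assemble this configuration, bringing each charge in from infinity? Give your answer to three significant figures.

2.48×10⁻⁷ J

The work to assemble the configuration equals its total potential energy, U = Σ kqᵢqⱼ/rᵢⱼ over all pairs.
Pair separations: r₁₂ = 0.542 m.
U = (2.48×10⁻⁷) = 2.48×10⁻⁷ J.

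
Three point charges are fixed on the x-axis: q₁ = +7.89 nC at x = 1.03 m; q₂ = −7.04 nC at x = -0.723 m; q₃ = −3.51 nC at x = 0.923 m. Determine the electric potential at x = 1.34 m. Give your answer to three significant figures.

Electric potential is a scalar, so the contributions from each charge add algebraically: V = Σ kqᵢ/rᵢ.
Distances from the field point to each charge: r₁ = 0.310 m, r₂ = 2.06 m, r₃ = 0.417 m.
V = k[(7.89×10⁻⁹)/(0.310) + (-7.04×10⁻⁹)/(2.06) + (-3.51×10⁻⁹)/(0.417)] = 122 V.

122 V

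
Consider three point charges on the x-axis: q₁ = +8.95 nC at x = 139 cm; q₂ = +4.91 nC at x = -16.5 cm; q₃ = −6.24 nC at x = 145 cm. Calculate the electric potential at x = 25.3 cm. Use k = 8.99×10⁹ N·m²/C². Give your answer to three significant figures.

130 V

Electric potential is a scalar, so the contributions from each charge add algebraically: V = Σ kqᵢ/rᵢ.
Distances from the field point to each charge: r₁ = 1.14 m, r₂ = 0.418 m, r₃ = 1.20 m.
V = k[(8.95×10⁻⁹)/(1.14) + (4.91×10⁻⁹)/(0.418) + (-6.24×10⁻⁹)/(1.20)] = 130 V.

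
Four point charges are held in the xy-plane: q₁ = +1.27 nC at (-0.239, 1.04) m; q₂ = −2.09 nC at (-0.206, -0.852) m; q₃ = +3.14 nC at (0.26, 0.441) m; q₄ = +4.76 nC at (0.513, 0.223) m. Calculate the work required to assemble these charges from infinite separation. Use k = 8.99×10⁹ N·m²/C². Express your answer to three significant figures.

The work to assemble the configuration equals its total potential energy, U = Σ kqᵢqⱼ/rᵢⱼ over all pairs.
Pair separations: r₁₂ = 1.89 m, r₁₃ = 0.780 m, r₁₄ = 1.11 m, r₂₃ = 1.37 m, r₂₄ = 1.29 m, r₃₄ = 0.334 m.
Summing all 6 pair terms gives U = 3.73×10⁻⁷ J.

3.73×10⁻⁷ J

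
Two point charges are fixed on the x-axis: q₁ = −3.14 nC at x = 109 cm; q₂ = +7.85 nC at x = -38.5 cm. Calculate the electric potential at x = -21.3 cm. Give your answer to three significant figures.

The total potential is the scalar sum of each charge's contribution, V = Σ kqᵢ/rᵢ.
Distances from the field point to each charge: r₁ = 1.30 m, r₂ = 0.172 m.
V = k[(-3.14×10⁻⁹)/(1.30) + (7.85×10⁻⁹)/(0.172)] = 389 V.

389 V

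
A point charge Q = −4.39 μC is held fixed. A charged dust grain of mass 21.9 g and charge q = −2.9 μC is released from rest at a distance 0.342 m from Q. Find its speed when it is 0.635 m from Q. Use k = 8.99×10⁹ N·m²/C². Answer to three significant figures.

3.76 m/s

Only the electrostatic force acts, so mechanical energy is conserved: ½mv² = U₁ − U₂ = kQq(1/r₁ − 1/r₂).
U₁ − U₂ = (8.99×10⁹ N·m²/C²)(-4.39×10⁻⁶ C)(-2.90×10⁻⁶ C)(1/0.342 − 1/0.635) = 0.154 J.
v = √(2·0.154/0.0219) = 3.76 m/s.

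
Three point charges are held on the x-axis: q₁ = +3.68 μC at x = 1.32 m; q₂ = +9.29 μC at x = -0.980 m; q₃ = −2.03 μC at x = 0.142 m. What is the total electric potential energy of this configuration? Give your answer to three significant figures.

-0.0745 J

The assembly work is the sum of pairwise potential energies, U = Σ_{i<j} kqᵢqⱼ/rᵢⱼ.
Pair separations: r₁₂ = 2.30 m, r₁₃ = 1.18 m, r₂₃ = 1.12 m.
U = (0.134) + (-0.0570) + (-0.151) = -0.0745 J.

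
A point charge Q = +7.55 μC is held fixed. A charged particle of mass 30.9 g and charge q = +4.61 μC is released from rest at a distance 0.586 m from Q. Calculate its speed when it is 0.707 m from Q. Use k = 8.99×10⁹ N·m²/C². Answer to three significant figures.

2.43 m/s

Only the electrostatic force acts, so mechanical energy is conserved: ½mv² = U₁ − U₂ = kQq(1/r₁ − 1/r₂).
U₁ − U₂ = (8.99×10⁹ N·m²/C²)(7.55×10⁻⁶ C)(4.61×10⁻⁶ C)(1/0.586 − 1/0.707) = 0.0914 J.
v = √(2·0.0914/0.0309) = 2.43 m/s.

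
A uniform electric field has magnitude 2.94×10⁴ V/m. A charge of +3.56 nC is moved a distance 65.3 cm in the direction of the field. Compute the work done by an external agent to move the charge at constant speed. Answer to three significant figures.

-6.83×10⁻⁵ J

The potential change for a displacement 65.3 cm in the direction of the field is ΔV = −Ed = -1.92×10⁴ V.
W_ext = qΔV = -6.83×10⁻⁵ J.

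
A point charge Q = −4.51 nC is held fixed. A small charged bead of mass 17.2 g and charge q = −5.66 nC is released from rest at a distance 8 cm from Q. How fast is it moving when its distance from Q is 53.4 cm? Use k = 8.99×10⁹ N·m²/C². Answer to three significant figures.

0.0168 m/s

Only the electrostatic force acts, so mechanical energy is conserved: ½mv² = U₁ − U₂ = kQq(1/r₁ − 1/r₂).
U₁ − U₂ = (8.99×10⁹ N·m²/C²)(-4.51×10⁻⁹ C)(-5.66×10⁻⁹ C)(1/0.0800 − 1/0.534) = 2.44×10⁻⁶ J.
v = √(2·2.44×10⁻⁶/0.0172) = 0.0168 m/s.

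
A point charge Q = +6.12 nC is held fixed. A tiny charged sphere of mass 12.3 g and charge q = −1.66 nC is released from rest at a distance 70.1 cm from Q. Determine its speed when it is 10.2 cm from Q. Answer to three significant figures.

0.0112 m/s

Only the electrostatic force acts, so mechanical energy is conserved: ½mv² = U₁ − U₂ = kQq(1/r₁ − 1/r₂).
U₁ − U₂ = (8.99×10⁹ N·m²/C²)(6.12×10⁻⁹ C)(-1.66×10⁻⁹ C)(1/0.701 − 1/0.102) = 7.65×10⁻⁷ J.
v = √(2·7.65×10⁻⁷/0.0123) = 0.0112 m/s.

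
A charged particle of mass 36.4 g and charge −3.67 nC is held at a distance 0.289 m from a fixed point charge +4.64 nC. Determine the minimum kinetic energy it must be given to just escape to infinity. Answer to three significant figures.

To just escape, total mechanical energy must reach zero at infinity: ½mv²_min + U = 0, so ½mv²_min = −U = |kQq|/r.
|U| = |kQq|/r = (8.99×10⁹ N·m²/C²)(4.64×10⁻⁹)(3.67×10⁻⁹)/(0.289) = 5.30×10⁻⁷ J.

5.30×10⁻⁷ J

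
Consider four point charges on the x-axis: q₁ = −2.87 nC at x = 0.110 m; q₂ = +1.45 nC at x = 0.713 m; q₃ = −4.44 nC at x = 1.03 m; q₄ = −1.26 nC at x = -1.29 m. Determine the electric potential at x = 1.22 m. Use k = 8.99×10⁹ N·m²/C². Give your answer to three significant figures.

-212 V

Electric potential is a scalar, so the contributions from each charge add algebraically: V = Σ kqᵢ/rᵢ.
Distances from the field point to each charge: r₁ = 1.11 m, r₂ = 0.507 m, r₃ = 0.190 m, r₄ = 2.51 m.
V = k[(-2.87×10⁻⁹)/(1.11) + (1.45×10⁻⁹)/(0.507) + (-4.44×10⁻⁹)/(0.190) + (-1.26×10⁻⁹)/(2.51)] = -212 V.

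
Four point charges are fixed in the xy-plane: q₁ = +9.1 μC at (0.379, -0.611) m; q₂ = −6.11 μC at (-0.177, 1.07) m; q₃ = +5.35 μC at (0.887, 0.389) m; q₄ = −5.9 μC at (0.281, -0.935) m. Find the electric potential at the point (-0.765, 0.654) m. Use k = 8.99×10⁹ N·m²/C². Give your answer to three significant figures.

-2.74×10⁴ V

Electric potential is a scalar, so the contributions from each charge add algebraically: V = Σ kqᵢ/rᵢ.
Distances from the field point to each charge: r₁ = 1.71 m, r₂ = 0.720 m, r₃ = 1.67 m, r₄ = 1.90 m.
V = k[(9.10×10⁻⁶)/(1.71) + (-6.11×10⁻⁶)/(0.720) + (5.35×10⁻⁶)/(1.67) + (-5.90×10⁻⁶)/(1.90)] = -2.74×10⁴ V.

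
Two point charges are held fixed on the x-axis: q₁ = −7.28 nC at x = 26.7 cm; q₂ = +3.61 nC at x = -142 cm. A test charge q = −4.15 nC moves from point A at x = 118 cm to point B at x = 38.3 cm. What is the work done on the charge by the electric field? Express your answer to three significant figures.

-2.02×10⁻⁶ J

The work done by the electric force is W_field = −ΔU = −q(V_B − V_A) = q(V_A − V_B).
At A: distances to the source charges are 0.913 m, 2.60 m; V_A = Σ kqᵢ/rᵢ = -59.2 V.
At B: distances to the source charges are 0.116 m, 1.80 m; V_B = Σ kqᵢ/rᵢ = -546 V.
ΔV = V_B − V_A = -487 V.
W_field = −qΔV = −(-4.15×10⁻⁹ C)(-487 V) = -2.02×10⁻⁶ J.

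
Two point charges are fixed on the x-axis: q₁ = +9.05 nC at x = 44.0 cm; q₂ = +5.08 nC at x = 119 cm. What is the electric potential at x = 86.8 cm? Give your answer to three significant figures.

332 V

The total potential is the scalar sum of each charge's contribution, V = Σ kqᵢ/rᵢ.
Distances from the field point to each charge: r₁ = 0.428 m, r₂ = 0.322 m.
V = k[(9.05×10⁻⁹)/(0.428) + (5.08×10⁻⁹)/(0.322)] = 332 V.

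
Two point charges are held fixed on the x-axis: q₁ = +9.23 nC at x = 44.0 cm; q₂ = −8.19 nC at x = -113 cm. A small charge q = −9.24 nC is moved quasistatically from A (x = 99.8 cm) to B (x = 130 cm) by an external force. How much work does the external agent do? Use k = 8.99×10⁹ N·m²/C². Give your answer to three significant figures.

4.43×10⁻⁷ J

For quasistatic motion the external work equals the change in potential energy: W_ext = qΔV = q(V_B − V_A).
At A: distances to the source charges are 0.558 m, 2.13 m; V_A = Σ kqᵢ/rᵢ = 114 V.
At B: distances to the source charges are 0.860 m, 2.43 m; V_B = Σ kqᵢ/rᵢ = 66.2 V.
ΔV = V_B − V_A = -47.9 V.
W_ext = qΔV = (-9.24×10⁻⁹ C)(-47.9 V) = 4.43×10⁻⁷ J.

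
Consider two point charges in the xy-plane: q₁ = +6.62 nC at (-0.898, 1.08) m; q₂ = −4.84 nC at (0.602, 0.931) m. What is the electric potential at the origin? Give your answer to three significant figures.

Electric potential is a scalar, so the contributions from each charge add algebraically: V = Σ kqᵢ/rᵢ.
Distances from the field point to each charge: r₁ = 1.40 m, r₂ = 1.11 m.
V = k[(6.62×10⁻⁹)/(1.40) + (-4.84×10⁻⁹)/(1.11)] = 3.13 V.

3.13 V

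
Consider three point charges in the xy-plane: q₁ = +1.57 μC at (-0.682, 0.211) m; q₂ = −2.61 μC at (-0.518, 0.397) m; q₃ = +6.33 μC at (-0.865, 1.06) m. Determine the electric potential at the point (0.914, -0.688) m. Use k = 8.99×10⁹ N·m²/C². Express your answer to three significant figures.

1.75×10⁴ V

The total potential is the scalar sum of each charge's contribution, V = Σ kqᵢ/rᵢ.
Distances from the field point to each charge: r₁ = 1.83 m, r₂ = 1.80 m, r₃ = 2.49 m.
V = k[(1.57×10⁻⁶)/(1.83) + (-2.61×10⁻⁶)/(1.80) + (6.33×10⁻⁶)/(2.49)] = 1.75×10⁴ V.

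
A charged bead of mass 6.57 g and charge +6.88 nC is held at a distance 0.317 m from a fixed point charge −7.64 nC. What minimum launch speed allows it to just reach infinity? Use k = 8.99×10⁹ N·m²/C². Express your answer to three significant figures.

To just escape, total mechanical energy must reach zero at infinity: ½mv²_min + U = 0, so ½mv²_min = −U = |kQq|/r.
|U| = |kQq|/r = (8.99×10⁹ N·m²/C²)(7.64×10⁻⁹)(6.88×10⁻⁹)/(0.317) = 1.49×10⁻⁶ J.
v_min = √(2|U|/m) = √(2·1.49×10⁻⁶/6.57×10⁻³) = 0.0213 m/s.

0.0213 m/s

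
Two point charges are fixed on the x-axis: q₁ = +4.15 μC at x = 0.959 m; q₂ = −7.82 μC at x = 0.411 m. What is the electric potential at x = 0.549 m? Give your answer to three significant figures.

-4.18×10⁵ V

Electric potential is a scalar, so the contributions from each charge add algebraically: V = Σ kqᵢ/rᵢ.
Distances from the field point to each charge: r₁ = 0.410 m, r₂ = 0.138 m.
V = k[(4.15×10⁻⁶)/(0.410) + (-7.82×10⁻⁶)/(0.138)] = -4.18×10⁵ V.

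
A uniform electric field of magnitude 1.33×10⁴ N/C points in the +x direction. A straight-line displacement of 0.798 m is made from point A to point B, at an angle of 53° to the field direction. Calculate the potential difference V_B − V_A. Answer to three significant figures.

Only the component of displacement along E changes the potential: ΔV = −E·d·cosθ.
ΔV = −(1.33×10⁴ V/m)(0.798 m)cos53° = -6390 V.

-6390 V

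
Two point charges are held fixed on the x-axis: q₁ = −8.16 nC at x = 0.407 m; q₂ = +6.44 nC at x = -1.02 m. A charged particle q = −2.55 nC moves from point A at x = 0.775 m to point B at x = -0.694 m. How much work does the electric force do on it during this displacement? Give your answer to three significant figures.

The work done by the electric force is W_field = −ΔU = −q(V_B − V_A) = q(V_A − V_B).
At A: distances to the source charges are 0.368 m, 1.79 m; V_A = Σ kqᵢ/rᵢ = -167 V.
At B: distances to the source charges are 1.10 m, 0.326 m; V_B = Σ kqᵢ/rᵢ = 111 V.
ΔV = V_B − V_A = 278 V.
W_field = −qΔV = −(-2.55×10⁻⁹ C)(278 V) = 7.09×10⁻⁷ J.

7.09×10⁻⁷ J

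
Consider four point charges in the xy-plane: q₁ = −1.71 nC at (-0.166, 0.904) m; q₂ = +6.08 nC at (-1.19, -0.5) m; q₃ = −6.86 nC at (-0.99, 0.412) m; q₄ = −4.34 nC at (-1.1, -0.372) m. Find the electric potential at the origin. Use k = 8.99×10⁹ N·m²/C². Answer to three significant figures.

The total potential is the scalar sum of each charge's contribution, V = Σ kqᵢ/rᵢ.
Distances from the field point to each charge: r₁ = 0.919 m, r₂ = 1.29 m, r₃ = 1.07 m, r₄ = 1.16 m.
V = k[(-1.71×10⁻⁹)/(0.919) + (6.08×10⁻⁹)/(1.29) + (-6.86×10⁻⁹)/(1.07) + (-4.34×10⁻⁹)/(1.16)] = -65.5 V.

-65.5 V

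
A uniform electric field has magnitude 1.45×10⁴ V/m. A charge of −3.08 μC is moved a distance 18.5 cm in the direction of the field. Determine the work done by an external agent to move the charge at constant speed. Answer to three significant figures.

8.26×10⁻³ J

The potential change for a displacement 18.5 cm in the direction of the field is ΔV = −Ed = -2680 V.
W_ext = qΔV = 8.26×10⁻³ J.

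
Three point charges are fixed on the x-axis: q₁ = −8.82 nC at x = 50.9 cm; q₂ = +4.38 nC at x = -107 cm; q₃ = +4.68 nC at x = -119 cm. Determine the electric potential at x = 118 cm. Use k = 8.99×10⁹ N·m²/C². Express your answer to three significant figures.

-82.9 V

Electric potential is a scalar, so the contributions from each charge add algebraically: V = Σ kqᵢ/rᵢ.
Distances from the field point to each charge: r₁ = 0.671 m, r₂ = 2.25 m, r₃ = 2.37 m.
V = k[(-8.82×10⁻⁹)/(0.671) + (4.38×10⁻⁹)/(2.25) + (4.68×10⁻⁹)/(2.37)] = -82.9 V.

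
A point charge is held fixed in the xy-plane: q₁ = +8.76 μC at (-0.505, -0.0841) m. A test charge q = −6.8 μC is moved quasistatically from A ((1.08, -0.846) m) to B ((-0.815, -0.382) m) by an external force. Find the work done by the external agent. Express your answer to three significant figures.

-0.941 J

For quasistatic motion the external work equals the change in potential energy: W_ext = qΔV = q(V_B − V_A).
At A: distance to the source charge is 1.76 m; V_A = kq₁/r = 4.48×10⁴ V.
At B: distance to the source charge is 0.430 m; V_B = kq₁/r = 1.83×10⁵ V.
ΔV = V_B − V_A = 1.38×10⁵ V.
W_ext = qΔV = (-6.80×10⁻⁶ C)(1.38×10⁵ V) = -0.941 J.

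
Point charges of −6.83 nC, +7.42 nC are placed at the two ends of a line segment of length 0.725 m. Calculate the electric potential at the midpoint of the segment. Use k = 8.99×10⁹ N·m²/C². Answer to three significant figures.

14.6 V

The total potential is the scalar sum of each charge's contribution, V = Σ kqᵢ/rᵢ.
Each charge is 0.362 m from the midpoint.
V = k[(-6.83×10⁻⁹)/(0.362) + (7.42×10⁻⁹)/(0.362)] = 14.6 V.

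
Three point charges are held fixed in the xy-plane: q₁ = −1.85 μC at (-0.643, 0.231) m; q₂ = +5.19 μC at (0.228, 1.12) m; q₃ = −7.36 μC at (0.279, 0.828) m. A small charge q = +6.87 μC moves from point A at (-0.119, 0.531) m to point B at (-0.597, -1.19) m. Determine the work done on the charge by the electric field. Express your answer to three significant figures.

-0.479 J

The work done by the electric force is W_field = −ΔU = −q(V_B − V_A) = q(V_A − V_B).
At A: distances to the source charges are 0.604 m, 0.684 m, 0.497 m; V_A = Σ kqᵢ/rᵢ = -9.25×10⁴ V.
At B: distances to the source charges are 1.42 m, 2.45 m, 2.20 m; V_B = Σ kqᵢ/rᵢ = -2.28×10⁴ V.
ΔV = V_B − V_A = 6.98×10⁴ V.
W_field = −qΔV = −(6.87×10⁻⁶ C)(6.98×10⁴ V) = -0.479 J.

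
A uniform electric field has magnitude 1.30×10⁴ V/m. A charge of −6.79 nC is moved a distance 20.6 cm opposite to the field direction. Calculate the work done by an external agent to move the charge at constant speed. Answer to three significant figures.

The potential change for a displacement 20.6 cm opposite to the field direction is ΔV = +Ed = 2680 V.
W_ext = qΔV = -1.82×10⁻⁵ J.

-1.82×10⁻⁵ J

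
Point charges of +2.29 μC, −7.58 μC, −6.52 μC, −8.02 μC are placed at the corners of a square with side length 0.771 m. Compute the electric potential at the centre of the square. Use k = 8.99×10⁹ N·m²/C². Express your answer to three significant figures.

Electric potential is a scalar, so the contributions from each charge add algebraically: V = Σ kqᵢ/rᵢ.
The distance from each corner to the centre is a√2/2 = 0.545 m.
V = k[(2.29×10⁻⁶)/(0.545) + (-7.58×10⁻⁶)/(0.545) + (-6.52×10⁻⁶)/(0.545) + (-8.02×10⁻⁶)/(0.545)] = -3.27×10⁵ V.

-3.27×10⁵ V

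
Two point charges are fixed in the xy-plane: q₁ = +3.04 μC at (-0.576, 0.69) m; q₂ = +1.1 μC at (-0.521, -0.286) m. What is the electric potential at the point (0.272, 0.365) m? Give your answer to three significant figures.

The total potential is the scalar sum of each charge's contribution, V = Σ kqᵢ/rᵢ.
Distances from the field point to each charge: r₁ = 0.908 m, r₂ = 1.03 m.
V = k[(3.04×10⁻⁶)/(0.908) + (1.10×10⁻⁶)/(1.03)] = 3.97×10⁴ V.

3.97×10⁴ V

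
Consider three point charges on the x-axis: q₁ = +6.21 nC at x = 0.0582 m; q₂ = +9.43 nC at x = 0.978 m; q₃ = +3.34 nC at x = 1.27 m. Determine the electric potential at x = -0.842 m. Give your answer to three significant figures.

123 V

The total potential is the scalar sum of each charge's contribution, V = Σ kqᵢ/rᵢ.
Distances from the field point to each charge: r₁ = 0.900 m, r₂ = 1.82 m, r₃ = 2.11 m.
V = k[(6.21×10⁻⁹)/(0.900) + (9.43×10⁻⁹)/(1.82) + (3.34×10⁻⁹)/(2.11)] = 123 V.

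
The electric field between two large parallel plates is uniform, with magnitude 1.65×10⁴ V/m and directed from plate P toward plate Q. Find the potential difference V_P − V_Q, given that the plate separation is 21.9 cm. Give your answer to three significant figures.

In a uniform field, potential decreases in the direction of E: ΔV = −E·d for a displacement d parallel to E.
Going from Q to P is a displacement of 21.9 cm opposite to the field, so V_P − V_Q = +Ed = 3610 V.

3610 V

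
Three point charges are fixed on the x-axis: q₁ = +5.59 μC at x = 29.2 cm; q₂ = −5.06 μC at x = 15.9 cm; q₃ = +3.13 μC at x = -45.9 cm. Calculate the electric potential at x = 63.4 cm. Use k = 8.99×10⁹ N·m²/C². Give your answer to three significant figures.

7.69×10⁴ V

The total potential is the scalar sum of each charge's contribution, V = Σ kqᵢ/rᵢ.
Distances from the field point to each charge: r₁ = 0.342 m, r₂ = 0.475 m, r₃ = 1.09 m.
V = k[(5.59×10⁻⁶)/(0.342) + (-5.06×10⁻⁶)/(0.475) + (3.13×10⁻⁶)/(1.09)] = 7.69×10⁴ V.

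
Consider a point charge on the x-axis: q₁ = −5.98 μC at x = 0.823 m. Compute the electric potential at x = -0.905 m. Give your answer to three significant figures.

Electric potential is a scalar, so the contributions from each charge add algebraically: V = Σ kqᵢ/rᵢ.
V = k[(-5.98×10⁻⁶)/(1.73)] = -3.11×10⁴ V.

-3.11×10⁴ V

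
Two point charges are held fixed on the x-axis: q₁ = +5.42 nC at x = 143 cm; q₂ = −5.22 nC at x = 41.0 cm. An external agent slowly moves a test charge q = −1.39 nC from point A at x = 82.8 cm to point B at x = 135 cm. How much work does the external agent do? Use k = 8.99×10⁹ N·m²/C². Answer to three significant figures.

-8.21×10⁻⁷ J

For quasistatic motion the external work equals the change in potential energy: W_ext = qΔV = q(V_B − V_A).
At A: distances to the source charges are 0.602 m, 0.418 m; V_A = Σ kqᵢ/rᵢ = -31.3 V.
At B: distances to the source charges are 0.0800 m, 0.940 m; V_B = Σ kqᵢ/rᵢ = 559 V.
ΔV = V_B − V_A = 590 V.
W_ext = qΔV = (-1.39×10⁻⁹ C)(590 V) = -8.21×10⁻⁷ J.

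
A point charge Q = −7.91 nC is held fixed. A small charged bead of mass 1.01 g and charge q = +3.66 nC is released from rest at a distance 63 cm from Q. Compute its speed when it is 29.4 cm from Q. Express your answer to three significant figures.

0.0306 m/s

Only the electrostatic force acts, so mechanical energy is conserved: ½mv² = U₁ − U₂ = kQq(1/r₁ − 1/r₂).
U₁ − U₂ = (8.99×10⁹ N·m²/C²)(-7.91×10⁻⁹ C)(3.66×10⁻⁹ C)(1/0.630 − 1/0.294) = 4.72×10⁻⁷ J.
v = √(2·4.72×10⁻⁷/1.01×10⁻³) = 0.0306 m/s.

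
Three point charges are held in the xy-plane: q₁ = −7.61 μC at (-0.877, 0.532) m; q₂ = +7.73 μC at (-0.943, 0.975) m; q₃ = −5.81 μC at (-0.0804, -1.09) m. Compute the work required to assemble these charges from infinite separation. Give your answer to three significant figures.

The work to assemble the configuration equals its total potential energy, U = Σ kqᵢqⱼ/rᵢⱼ over all pairs.
Pair separations: r₁₂ = 0.448 m, r₁₃ = 1.81 m, r₂₃ = 2.24 m.
U = (-1.18) + (0.220) + (-0.180) = -1.14 J.

-1.14 J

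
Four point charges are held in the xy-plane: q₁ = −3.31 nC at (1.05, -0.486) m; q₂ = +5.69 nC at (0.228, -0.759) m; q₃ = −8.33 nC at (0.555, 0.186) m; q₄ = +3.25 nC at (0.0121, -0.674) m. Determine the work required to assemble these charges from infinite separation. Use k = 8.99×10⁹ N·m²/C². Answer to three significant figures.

6.09×10⁻⁸ J

The work to assemble the configuration equals its total potential energy, U = Σ kqᵢqⱼ/rᵢⱼ over all pairs.
Pair separations: r₁₂ = 0.866 m, r₁₃ = 0.835 m, r₁₄ = 1.05 m, r₂₃ = 1.00 m, r₂₄ = 0.232 m, r₃₄ = 1.02 m.
Summing all 6 pair terms gives U = 6.09×10⁻⁸ J.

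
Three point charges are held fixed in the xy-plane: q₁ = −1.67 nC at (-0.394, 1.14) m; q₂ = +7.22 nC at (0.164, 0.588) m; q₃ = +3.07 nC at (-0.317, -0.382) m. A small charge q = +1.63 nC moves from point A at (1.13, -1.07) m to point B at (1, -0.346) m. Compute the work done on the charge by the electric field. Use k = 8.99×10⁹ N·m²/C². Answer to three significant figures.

The work done by the electric force is W_field = −ΔU = −q(V_B − V_A) = q(V_A − V_B).
At A: distances to the source charges are 2.68 m, 1.92 m, 1.60 m; V_A = Σ kqᵢ/rᵢ = 45.5 V.
At B: distances to the source charges are 2.04 m, 1.25 m, 1.32 m; V_B = Σ kqᵢ/rᵢ = 65.4 V.
ΔV = V_B − V_A = 19.9 V.
W_field = −qΔV = −(1.63×10⁻⁹ C)(19.9 V) = -3.24×10⁻⁸ J.

-3.24×10⁻⁸ J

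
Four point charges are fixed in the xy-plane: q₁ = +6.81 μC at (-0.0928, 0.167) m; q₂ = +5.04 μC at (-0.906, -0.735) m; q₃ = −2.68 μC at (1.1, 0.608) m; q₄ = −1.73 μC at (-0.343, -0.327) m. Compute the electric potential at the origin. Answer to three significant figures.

The total potential is the scalar sum of each charge's contribution, V = Σ kqᵢ/rᵢ.
Distances from the field point to each charge: r₁ = 0.191 m, r₂ = 1.17 m, r₃ = 1.26 m, r₄ = 0.474 m.
V = k[(6.81×10⁻⁶)/(0.191) + (5.04×10⁻⁶)/(1.17) + (-2.68×10⁻⁶)/(1.26) + (-1.73×10⁻⁶)/(0.474)] = 3.07×10⁵ V.

3.07×10⁵ V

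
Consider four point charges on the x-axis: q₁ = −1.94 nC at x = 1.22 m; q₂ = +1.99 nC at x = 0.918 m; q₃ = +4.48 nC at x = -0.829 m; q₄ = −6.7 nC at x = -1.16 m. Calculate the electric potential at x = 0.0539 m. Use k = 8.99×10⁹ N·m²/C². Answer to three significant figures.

Electric potential is a scalar, so the contributions from each charge add algebraically: V = Σ kqᵢ/rᵢ.
Distances from the field point to each charge: r₁ = 1.17 m, r₂ = 0.864 m, r₃ = 0.883 m, r₄ = 1.21 m.
V = k[(-1.94×10⁻⁹)/(1.17) + (1.99×10⁻⁹)/(0.864) + (4.48×10⁻⁹)/(0.883) + (-6.70×10⁻⁹)/(1.21)] = 1.74 V.

1.74 V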